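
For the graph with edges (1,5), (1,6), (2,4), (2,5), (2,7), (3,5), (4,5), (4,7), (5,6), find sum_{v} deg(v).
18 (handshake: sum of degrees = 2|E| = 2 x 9 = 18)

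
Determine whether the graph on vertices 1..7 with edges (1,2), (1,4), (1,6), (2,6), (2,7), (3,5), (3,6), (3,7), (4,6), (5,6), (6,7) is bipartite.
No (odd cycle of length 3: 6 -> 1 -> 4 -> 6)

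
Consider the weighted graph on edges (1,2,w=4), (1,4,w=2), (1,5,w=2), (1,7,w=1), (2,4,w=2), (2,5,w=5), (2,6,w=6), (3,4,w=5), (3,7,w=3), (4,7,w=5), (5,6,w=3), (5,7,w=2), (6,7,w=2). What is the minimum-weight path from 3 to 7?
3 (path: 3 -> 7; weights 3 = 3)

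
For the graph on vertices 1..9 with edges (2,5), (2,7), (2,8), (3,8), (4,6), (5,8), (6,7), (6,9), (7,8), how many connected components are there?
2 (components: {1}, {2, 3, 4, 5, 6, 7, 8, 9})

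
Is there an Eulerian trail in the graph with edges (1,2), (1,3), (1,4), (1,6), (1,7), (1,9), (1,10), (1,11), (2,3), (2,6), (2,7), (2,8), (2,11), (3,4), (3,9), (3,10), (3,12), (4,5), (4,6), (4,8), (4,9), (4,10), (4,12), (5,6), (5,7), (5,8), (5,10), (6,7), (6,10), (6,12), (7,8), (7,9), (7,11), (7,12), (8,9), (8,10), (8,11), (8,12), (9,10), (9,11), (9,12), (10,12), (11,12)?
Yes (the graph is connected and exactly 2 vertices have odd degree: {5, 6}; any Eulerian path must start and end at those)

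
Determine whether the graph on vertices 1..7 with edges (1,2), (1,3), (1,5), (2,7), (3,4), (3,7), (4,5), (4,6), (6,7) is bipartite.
Yes. Partition: {1, 4, 7}, {2, 3, 5, 6}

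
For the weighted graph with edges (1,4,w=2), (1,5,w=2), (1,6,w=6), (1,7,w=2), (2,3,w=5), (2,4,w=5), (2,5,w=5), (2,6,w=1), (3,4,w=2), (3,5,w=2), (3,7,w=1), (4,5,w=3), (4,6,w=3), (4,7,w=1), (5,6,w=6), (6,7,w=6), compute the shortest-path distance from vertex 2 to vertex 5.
5 (path: 2 -> 5; weights 5 = 5)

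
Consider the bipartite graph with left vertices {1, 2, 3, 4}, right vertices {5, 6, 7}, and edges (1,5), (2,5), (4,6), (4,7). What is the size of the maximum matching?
2 (matching: (1,5), (4,7); upper bound min(|L|,|R|) = min(4,3) = 3)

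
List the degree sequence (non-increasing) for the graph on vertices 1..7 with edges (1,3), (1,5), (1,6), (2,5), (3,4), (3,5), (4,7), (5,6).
[4, 3, 3, 2, 2, 1, 1] (degrees: deg(1)=3, deg(2)=1, deg(3)=3, deg(4)=2, deg(5)=4, deg(6)=2, deg(7)=1)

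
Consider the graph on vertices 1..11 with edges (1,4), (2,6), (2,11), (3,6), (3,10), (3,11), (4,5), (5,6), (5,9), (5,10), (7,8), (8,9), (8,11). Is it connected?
Yes (BFS from 1 visits [1, 4, 5, 6, 9, 10, 2, 3, 8, 11, 7] — all 11 vertices reached)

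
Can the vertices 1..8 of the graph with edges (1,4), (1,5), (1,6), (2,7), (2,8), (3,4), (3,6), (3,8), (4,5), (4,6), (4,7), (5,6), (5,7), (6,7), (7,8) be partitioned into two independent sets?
No (odd cycle of length 3: 5 -> 1 -> 6 -> 5)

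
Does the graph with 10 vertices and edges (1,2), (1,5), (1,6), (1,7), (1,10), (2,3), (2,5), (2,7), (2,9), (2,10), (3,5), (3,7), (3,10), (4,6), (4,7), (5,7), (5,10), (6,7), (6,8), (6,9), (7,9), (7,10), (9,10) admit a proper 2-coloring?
No (odd cycle of length 3: 10 -> 1 -> 7 -> 10)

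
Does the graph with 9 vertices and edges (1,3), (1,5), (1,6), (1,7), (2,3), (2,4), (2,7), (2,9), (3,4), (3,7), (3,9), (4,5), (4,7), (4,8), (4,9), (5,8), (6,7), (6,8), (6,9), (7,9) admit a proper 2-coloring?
No (odd cycle of length 3: 3 -> 1 -> 7 -> 3)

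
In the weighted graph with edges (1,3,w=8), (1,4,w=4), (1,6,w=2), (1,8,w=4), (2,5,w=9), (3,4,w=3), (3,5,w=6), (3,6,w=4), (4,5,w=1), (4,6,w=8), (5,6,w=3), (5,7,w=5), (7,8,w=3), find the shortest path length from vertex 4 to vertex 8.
8 (path: 4 -> 1 -> 8; weights 4 + 4 = 8)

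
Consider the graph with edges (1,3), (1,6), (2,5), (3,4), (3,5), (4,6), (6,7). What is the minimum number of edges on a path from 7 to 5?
4 (path: 7 -> 6 -> 4 -> 3 -> 5, 4 edges)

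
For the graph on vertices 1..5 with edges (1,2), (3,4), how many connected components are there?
3 (components: {1, 2}, {3, 4}, {5})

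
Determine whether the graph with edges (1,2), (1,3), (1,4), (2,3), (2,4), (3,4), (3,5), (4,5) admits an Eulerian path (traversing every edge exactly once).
Yes (the graph is connected and exactly 2 vertices have odd degree: {1, 2}; any Eulerian path must start and end at those)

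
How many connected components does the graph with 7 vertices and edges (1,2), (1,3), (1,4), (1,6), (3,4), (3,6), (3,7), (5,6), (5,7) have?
1 (components: {1, 2, 3, 4, 5, 6, 7})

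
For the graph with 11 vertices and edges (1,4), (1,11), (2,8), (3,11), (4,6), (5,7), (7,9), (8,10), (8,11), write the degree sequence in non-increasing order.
[3, 3, 2, 2, 2, 1, 1, 1, 1, 1, 1] (degrees: deg(1)=2, deg(2)=1, deg(3)=1, deg(4)=2, deg(5)=1, deg(6)=1, deg(7)=2, deg(8)=3, deg(9)=1, deg(10)=1, deg(11)=3)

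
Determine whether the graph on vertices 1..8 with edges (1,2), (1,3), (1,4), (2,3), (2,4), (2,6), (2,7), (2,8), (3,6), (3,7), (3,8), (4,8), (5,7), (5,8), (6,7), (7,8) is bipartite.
No (odd cycle of length 3: 3 -> 1 -> 2 -> 3)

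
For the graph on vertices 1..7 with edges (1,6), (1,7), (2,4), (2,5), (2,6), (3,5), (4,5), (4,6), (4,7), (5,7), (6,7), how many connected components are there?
1 (components: {1, 2, 3, 4, 5, 6, 7})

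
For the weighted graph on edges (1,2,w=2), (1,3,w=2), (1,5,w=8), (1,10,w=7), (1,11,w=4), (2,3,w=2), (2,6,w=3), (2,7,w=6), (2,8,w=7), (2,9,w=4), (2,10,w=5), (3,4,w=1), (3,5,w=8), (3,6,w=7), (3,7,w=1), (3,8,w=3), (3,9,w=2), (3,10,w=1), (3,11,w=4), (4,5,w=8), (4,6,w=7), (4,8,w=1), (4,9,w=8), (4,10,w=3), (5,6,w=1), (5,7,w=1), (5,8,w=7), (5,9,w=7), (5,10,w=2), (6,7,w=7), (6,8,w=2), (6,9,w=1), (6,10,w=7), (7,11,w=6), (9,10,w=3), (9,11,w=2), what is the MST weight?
13 (MST edges: (1,2,w=2), (1,3,w=2), (3,4,w=1), (3,7,w=1), (3,10,w=1), (4,8,w=1), (5,6,w=1), (5,7,w=1), (6,9,w=1), (9,11,w=2); sum of weights 2 + 2 + 1 + 1 + 1 + 1 + 1 + 1 + 1 + 2 = 13)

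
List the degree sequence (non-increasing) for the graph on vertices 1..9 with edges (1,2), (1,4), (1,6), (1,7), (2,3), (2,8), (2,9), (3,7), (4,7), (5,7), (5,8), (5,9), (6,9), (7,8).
[5, 4, 4, 3, 3, 3, 2, 2, 2] (degrees: deg(1)=4, deg(2)=4, deg(3)=2, deg(4)=2, deg(5)=3, deg(6)=2, deg(7)=5, deg(8)=3, deg(9)=3)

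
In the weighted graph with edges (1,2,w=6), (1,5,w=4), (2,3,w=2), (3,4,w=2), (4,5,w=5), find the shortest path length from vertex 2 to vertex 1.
6 (path: 2 -> 1; weights 6 = 6)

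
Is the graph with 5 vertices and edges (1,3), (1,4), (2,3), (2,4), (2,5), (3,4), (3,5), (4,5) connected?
Yes (BFS from 1 visits [1, 3, 4, 2, 5] — all 5 vertices reached)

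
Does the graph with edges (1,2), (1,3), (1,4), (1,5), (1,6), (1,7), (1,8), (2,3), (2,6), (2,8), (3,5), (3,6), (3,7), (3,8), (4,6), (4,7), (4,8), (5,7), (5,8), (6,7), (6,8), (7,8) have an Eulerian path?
Yes (the graph is connected and exactly 2 vertices have odd degree: {1, 8}; any Eulerian path must start and end at those)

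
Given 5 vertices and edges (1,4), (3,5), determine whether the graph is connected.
No, it has 3 components: {1, 4}, {2}, {3, 5}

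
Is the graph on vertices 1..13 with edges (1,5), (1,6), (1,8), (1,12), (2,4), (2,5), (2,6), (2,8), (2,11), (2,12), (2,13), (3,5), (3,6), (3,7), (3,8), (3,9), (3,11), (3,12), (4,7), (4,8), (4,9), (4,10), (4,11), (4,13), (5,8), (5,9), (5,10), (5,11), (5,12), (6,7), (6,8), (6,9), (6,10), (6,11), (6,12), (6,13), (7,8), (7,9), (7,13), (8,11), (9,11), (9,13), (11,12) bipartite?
No (odd cycle of length 3: 6 -> 1 -> 8 -> 6)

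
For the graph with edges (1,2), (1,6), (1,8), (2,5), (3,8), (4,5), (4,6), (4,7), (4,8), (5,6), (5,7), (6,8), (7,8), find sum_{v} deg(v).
26 (handshake: sum of degrees = 2|E| = 2 x 13 = 26)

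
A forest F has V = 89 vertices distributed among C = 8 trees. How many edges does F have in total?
81 (Each of the 8 component trees on V_i vertices has V_i - 1 edges; summing gives V - C = 89 - 8 = 81)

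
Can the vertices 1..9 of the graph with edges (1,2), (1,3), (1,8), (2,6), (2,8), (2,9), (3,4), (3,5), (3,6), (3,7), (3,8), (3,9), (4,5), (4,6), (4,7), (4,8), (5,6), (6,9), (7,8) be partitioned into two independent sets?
No (odd cycle of length 3: 2 -> 1 -> 8 -> 2)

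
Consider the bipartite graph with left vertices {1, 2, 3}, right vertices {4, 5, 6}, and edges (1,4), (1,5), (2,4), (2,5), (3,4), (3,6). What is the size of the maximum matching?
3 (matching: (1,5), (2,4), (3,6); upper bound min(|L|,|R|) = min(3,3) = 3)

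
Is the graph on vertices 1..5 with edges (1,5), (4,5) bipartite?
Yes. Partition: {1, 2, 3, 4}, {5}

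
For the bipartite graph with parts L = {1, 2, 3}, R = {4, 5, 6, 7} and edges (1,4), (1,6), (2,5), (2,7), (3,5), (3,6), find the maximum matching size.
3 (matching: (1,6), (2,7), (3,5); upper bound min(|L|,|R|) = min(3,4) = 3)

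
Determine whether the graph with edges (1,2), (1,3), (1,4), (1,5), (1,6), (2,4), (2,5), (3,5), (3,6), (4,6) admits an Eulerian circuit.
No (6 vertices have odd degree: {1, 2, 3, 4, 5, 6}; Eulerian circuit requires 0)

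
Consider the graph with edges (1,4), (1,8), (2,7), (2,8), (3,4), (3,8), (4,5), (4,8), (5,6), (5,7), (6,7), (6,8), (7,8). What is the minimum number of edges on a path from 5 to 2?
2 (path: 5 -> 7 -> 2, 2 edges)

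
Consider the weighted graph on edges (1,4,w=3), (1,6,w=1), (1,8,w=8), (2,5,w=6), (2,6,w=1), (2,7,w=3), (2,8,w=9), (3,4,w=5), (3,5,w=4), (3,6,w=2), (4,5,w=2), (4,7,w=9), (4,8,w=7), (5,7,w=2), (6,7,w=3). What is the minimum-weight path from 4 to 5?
2 (path: 4 -> 5; weights 2 = 2)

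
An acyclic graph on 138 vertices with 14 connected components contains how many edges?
124 (Each of the 14 component trees on V_i vertices has V_i - 1 edges; summing gives V - C = 138 - 14 = 124)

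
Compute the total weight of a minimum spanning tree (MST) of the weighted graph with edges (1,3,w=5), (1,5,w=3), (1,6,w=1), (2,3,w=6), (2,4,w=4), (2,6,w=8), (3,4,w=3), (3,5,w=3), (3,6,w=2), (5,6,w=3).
13 (MST edges: (1,5,w=3), (1,6,w=1), (2,4,w=4), (3,4,w=3), (3,6,w=2); sum of weights 3 + 1 + 4 + 3 + 2 = 13)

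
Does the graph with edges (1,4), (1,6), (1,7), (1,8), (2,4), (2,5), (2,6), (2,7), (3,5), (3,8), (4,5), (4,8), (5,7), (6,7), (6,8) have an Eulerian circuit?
Yes (the graph is connected and all 8 vertices have even degree)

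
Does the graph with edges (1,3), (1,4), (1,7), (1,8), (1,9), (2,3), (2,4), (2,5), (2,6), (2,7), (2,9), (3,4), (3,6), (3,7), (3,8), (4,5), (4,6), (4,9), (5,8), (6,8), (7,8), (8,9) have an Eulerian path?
Yes (the graph is connected and exactly 2 vertices have odd degree: {1, 5}; any Eulerian path must start and end at those)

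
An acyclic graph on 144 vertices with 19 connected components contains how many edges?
125 (Each of the 19 component trees on V_i vertices has V_i - 1 edges; summing gives V - C = 144 - 19 = 125)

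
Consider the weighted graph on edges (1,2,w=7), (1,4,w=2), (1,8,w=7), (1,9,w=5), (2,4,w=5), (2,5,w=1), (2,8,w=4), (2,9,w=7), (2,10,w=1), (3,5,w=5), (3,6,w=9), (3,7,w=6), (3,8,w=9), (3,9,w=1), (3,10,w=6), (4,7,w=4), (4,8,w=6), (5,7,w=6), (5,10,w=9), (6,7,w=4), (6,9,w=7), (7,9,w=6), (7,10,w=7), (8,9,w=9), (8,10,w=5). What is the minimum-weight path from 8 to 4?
6 (path: 8 -> 4; weights 6 = 6)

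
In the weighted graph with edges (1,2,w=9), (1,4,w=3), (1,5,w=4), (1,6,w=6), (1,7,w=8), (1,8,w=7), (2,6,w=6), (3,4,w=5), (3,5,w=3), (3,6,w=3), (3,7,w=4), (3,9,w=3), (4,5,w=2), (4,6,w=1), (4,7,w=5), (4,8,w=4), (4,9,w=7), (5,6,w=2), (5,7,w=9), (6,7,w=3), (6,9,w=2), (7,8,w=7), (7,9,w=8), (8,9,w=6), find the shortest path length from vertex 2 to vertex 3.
9 (path: 2 -> 6 -> 3; weights 6 + 3 = 9)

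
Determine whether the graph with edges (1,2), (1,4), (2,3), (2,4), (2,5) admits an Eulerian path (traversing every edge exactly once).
Yes (the graph is connected and exactly 2 vertices have odd degree: {3, 5}; any Eulerian path must start and end at those)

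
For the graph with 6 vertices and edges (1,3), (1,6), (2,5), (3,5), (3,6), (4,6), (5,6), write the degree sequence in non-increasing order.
[4, 3, 3, 2, 1, 1] (degrees: deg(1)=2, deg(2)=1, deg(3)=3, deg(4)=1, deg(5)=3, deg(6)=4)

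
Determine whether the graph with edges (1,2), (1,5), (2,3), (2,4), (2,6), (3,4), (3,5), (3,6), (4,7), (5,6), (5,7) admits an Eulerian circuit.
No (2 vertices have odd degree: {4, 6}; Eulerian circuit requires 0)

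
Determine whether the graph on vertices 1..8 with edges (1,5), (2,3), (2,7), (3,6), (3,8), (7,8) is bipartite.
Yes. Partition: {1, 2, 4, 6, 8}, {3, 5, 7}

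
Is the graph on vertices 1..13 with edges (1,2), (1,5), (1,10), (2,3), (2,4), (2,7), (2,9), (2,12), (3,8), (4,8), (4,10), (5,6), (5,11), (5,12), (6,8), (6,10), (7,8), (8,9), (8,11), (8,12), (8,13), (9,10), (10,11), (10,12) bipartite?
Yes. Partition: {1, 3, 4, 6, 7, 9, 11, 12, 13}, {2, 5, 8, 10}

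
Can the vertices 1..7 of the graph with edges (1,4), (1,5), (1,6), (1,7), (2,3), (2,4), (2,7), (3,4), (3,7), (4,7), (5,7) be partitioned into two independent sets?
No (odd cycle of length 3: 4 -> 1 -> 7 -> 4)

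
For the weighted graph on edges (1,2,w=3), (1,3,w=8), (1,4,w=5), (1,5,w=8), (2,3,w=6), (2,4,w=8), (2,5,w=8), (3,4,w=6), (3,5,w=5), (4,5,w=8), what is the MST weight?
19 (MST edges: (1,2,w=3), (1,4,w=5), (2,3,w=6), (3,5,w=5); sum of weights 3 + 5 + 6 + 5 = 19)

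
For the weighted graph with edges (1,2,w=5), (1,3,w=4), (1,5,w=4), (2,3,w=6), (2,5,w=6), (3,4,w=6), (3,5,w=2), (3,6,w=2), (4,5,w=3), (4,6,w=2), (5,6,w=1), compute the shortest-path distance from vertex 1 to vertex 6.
5 (path: 1 -> 5 -> 6; weights 4 + 1 = 5)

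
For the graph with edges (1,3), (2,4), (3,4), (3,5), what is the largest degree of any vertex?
3 (attained at vertex 3)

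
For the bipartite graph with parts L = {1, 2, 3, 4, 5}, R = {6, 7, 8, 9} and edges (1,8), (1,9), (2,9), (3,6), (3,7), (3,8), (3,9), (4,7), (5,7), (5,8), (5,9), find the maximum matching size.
4 (matching: (1,9), (3,6), (4,7), (5,8); upper bound min(|L|,|R|) = min(5,4) = 4)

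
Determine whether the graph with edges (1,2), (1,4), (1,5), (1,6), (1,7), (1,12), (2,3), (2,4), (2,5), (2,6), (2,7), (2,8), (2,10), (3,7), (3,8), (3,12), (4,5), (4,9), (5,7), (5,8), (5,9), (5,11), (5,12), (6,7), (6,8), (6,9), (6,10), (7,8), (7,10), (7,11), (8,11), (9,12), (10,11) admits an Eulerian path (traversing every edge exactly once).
Yes — and in fact it has an Eulerian circuit (the graph is connected and all 12 vertices have even degree)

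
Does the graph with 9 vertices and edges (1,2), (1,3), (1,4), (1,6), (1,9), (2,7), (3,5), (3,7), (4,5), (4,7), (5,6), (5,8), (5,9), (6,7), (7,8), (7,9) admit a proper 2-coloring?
Yes. Partition: {1, 5, 7}, {2, 3, 4, 6, 8, 9}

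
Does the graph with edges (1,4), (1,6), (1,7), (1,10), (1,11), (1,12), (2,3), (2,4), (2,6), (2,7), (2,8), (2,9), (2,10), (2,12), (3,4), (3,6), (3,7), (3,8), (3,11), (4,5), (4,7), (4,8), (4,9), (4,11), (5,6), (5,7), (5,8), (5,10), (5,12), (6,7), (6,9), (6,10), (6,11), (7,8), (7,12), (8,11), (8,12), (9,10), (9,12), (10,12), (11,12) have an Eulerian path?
Yes (the graph is connected and exactly 2 vertices have odd degree: {8, 9}; any Eulerian path must start and end at those)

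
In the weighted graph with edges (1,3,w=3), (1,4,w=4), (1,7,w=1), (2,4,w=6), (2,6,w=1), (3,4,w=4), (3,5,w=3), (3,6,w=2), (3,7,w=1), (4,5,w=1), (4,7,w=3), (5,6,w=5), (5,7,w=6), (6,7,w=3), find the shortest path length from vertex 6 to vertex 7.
3 (path: 6 -> 7; weights 3 = 3)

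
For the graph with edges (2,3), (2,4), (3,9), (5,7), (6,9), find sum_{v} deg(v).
10 (handshake: sum of degrees = 2|E| = 2 x 5 = 10)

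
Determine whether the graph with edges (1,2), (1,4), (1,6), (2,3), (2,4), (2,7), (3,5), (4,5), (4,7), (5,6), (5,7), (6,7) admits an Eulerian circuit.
No (2 vertices have odd degree: {1, 6}; Eulerian circuit requires 0)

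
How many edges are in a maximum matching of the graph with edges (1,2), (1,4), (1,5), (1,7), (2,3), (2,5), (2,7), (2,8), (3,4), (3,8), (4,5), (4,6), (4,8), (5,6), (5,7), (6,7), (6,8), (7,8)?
4 (matching: (1,5), (2,3), (4,6), (7,8); upper bound floor(n/2) = floor(8/2) = 4)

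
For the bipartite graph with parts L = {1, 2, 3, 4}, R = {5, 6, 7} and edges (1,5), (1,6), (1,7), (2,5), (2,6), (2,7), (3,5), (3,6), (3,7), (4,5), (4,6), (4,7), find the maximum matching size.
3 (matching: (1,7), (2,6), (3,5); upper bound min(|L|,|R|) = min(4,3) = 3)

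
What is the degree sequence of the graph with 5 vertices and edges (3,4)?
[1, 1, 0, 0, 0] (degrees: deg(1)=0, deg(2)=0, deg(3)=1, deg(4)=1, deg(5)=0)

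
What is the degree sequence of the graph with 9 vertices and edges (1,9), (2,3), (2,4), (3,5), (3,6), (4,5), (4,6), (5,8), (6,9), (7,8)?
[3, 3, 3, 3, 2, 2, 2, 1, 1] (degrees: deg(1)=1, deg(2)=2, deg(3)=3, deg(4)=3, deg(5)=3, deg(6)=3, deg(7)=1, deg(8)=2, deg(9)=2)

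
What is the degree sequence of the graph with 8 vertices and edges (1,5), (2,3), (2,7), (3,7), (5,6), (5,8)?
[3, 2, 2, 2, 1, 1, 1, 0] (degrees: deg(1)=1, deg(2)=2, deg(3)=2, deg(4)=0, deg(5)=3, deg(6)=1, deg(7)=2, deg(8)=1)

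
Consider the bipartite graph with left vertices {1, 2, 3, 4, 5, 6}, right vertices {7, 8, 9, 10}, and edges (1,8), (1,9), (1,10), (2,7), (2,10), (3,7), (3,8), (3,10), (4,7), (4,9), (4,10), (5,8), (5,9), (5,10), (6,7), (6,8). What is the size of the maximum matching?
4 (matching: (1,10), (2,7), (3,8), (4,9); upper bound min(|L|,|R|) = min(6,4) = 4)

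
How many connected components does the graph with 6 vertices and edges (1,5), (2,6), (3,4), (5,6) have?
2 (components: {1, 2, 5, 6}, {3, 4})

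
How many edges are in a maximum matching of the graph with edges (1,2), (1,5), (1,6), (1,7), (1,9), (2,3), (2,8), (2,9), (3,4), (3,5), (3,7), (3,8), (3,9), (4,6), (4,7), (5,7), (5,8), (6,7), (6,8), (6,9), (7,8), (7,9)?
4 (matching: (1,6), (3,9), (4,7), (5,8); upper bound floor(n/2) = floor(9/2) = 4)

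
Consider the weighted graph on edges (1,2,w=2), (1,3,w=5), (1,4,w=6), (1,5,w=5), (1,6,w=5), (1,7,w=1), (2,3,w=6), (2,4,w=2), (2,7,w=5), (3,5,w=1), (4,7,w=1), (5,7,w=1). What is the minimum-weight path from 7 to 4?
1 (path: 7 -> 4; weights 1 = 1)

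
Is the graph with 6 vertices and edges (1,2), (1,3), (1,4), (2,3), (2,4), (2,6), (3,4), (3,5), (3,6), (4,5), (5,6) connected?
Yes (BFS from 1 visits [1, 2, 3, 4, 6, 5] — all 6 vertices reached)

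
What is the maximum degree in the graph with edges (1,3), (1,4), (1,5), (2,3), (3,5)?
3 (attained at vertices 1, 3)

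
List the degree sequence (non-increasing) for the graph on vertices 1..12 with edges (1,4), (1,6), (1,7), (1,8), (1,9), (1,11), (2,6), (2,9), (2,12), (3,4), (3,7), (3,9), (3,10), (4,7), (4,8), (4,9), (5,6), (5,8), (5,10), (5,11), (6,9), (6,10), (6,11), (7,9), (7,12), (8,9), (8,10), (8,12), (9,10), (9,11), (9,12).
[10, 6, 6, 6, 5, 5, 5, 4, 4, 4, 4, 3] (degrees: deg(1)=6, deg(2)=3, deg(3)=4, deg(4)=5, deg(5)=4, deg(6)=6, deg(7)=5, deg(8)=6, deg(9)=10, deg(10)=5, deg(11)=4, deg(12)=4)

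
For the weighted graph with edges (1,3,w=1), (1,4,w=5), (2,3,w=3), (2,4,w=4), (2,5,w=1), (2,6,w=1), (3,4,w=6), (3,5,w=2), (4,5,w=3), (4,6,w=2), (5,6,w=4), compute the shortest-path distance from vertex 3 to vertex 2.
3 (path: 3 -> 2; weights 3 = 3)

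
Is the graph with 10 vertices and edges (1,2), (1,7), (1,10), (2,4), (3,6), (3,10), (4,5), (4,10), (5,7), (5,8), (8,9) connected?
Yes (BFS from 1 visits [1, 2, 7, 10, 4, 5, 3, 8, 6, 9] — all 10 vertices reached)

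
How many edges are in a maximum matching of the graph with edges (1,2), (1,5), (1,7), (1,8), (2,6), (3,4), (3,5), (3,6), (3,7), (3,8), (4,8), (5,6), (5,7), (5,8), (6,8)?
4 (matching: (1,2), (3,4), (5,7), (6,8); upper bound floor(n/2) = floor(8/2) = 4)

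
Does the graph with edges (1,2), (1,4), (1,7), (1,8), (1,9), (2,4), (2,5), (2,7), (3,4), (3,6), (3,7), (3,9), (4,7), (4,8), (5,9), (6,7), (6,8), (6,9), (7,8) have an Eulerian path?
Yes (the graph is connected and exactly 2 vertices have odd degree: {1, 4}; any Eulerian path must start and end at those)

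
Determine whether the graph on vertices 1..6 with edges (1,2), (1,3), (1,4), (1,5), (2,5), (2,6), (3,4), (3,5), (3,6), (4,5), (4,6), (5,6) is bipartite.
No (odd cycle of length 3: 5 -> 1 -> 3 -> 5)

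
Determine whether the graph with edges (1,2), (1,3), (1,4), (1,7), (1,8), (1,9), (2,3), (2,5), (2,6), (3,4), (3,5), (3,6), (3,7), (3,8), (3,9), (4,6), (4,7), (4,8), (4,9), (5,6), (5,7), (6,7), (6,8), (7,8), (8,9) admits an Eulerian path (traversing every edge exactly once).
Yes — and in fact it has an Eulerian circuit (the graph is connected and all 9 vertices have even degree)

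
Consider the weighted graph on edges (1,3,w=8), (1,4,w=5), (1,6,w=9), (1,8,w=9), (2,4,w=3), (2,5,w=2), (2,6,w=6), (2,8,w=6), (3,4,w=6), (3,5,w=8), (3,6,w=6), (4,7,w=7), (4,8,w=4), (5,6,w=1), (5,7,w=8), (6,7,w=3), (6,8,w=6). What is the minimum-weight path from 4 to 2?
3 (path: 4 -> 2; weights 3 = 3)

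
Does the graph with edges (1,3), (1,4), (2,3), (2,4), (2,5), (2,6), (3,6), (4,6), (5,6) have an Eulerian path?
Yes (the graph is connected and exactly 2 vertices have odd degree: {3, 4}; any Eulerian path must start and end at those)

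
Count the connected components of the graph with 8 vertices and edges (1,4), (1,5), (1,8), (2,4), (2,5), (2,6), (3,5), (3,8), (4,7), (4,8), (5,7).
1 (components: {1, 2, 3, 4, 5, 6, 7, 8})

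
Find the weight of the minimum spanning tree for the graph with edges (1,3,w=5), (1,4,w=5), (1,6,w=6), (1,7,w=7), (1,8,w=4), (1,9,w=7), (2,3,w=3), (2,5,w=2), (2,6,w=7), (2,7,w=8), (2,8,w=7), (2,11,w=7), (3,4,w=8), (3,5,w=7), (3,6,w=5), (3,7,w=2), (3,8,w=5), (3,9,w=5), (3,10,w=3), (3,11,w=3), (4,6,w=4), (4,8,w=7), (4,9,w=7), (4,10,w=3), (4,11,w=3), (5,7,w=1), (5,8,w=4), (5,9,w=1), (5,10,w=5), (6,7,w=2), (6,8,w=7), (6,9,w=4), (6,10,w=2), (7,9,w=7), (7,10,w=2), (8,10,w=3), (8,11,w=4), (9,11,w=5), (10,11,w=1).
21 (MST edges: (1,8,w=4), (2,5,w=2), (3,7,w=2), (4,10,w=3), (5,7,w=1), (5,9,w=1), (6,7,w=2), (6,10,w=2), (8,10,w=3), (10,11,w=1); sum of weights 4 + 2 + 2 + 3 + 1 + 1 + 2 + 2 + 3 + 1 = 21)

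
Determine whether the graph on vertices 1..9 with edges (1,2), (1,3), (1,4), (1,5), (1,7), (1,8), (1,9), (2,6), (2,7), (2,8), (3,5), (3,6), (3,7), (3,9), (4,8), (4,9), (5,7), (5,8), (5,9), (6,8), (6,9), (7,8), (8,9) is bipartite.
No (odd cycle of length 3: 2 -> 1 -> 7 -> 2)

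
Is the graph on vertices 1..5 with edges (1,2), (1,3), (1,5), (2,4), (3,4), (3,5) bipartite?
No (odd cycle of length 3: 3 -> 1 -> 5 -> 3)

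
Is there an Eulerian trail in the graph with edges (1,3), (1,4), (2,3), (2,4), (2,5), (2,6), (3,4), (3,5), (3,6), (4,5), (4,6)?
No (4 vertices have odd degree: {3, 4, 5, 6}; Eulerian path requires 0 or 2)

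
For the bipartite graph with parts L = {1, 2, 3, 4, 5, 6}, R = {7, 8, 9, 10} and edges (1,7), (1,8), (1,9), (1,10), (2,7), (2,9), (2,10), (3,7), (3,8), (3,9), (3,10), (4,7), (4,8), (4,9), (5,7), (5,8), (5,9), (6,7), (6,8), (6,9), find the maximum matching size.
4 (matching: (1,10), (2,9), (3,8), (4,7); upper bound min(|L|,|R|) = min(6,4) = 4)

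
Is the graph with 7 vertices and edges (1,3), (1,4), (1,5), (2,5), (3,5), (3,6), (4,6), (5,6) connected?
No, it has 2 components: {1, 2, 3, 4, 5, 6}, {7}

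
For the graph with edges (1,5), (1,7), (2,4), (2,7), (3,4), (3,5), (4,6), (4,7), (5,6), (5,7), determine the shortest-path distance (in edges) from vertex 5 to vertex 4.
2 (path: 5 -> 6 -> 4, 2 edges)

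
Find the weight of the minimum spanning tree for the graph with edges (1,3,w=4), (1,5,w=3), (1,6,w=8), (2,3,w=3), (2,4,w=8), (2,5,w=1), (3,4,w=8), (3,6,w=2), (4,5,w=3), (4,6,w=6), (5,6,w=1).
10 (MST edges: (1,5,w=3), (2,5,w=1), (3,6,w=2), (4,5,w=3), (5,6,w=1); sum of weights 3 + 1 + 2 + 3 + 1 = 10)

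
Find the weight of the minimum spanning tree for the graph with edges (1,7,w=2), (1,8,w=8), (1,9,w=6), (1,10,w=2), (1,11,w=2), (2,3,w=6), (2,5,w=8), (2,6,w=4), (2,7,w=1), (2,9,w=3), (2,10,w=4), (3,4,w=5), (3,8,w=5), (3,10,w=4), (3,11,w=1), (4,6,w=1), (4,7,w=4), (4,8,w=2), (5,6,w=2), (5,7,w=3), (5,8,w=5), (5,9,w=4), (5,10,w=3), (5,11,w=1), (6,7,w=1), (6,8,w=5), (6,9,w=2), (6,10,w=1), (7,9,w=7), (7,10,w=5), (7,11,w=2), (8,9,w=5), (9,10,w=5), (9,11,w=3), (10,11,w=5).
14 (MST edges: (1,7,w=2), (1,11,w=2), (2,7,w=1), (3,11,w=1), (4,6,w=1), (4,8,w=2), (5,11,w=1), (6,7,w=1), (6,9,w=2), (6,10,w=1); sum of weights 2 + 2 + 1 + 1 + 1 + 2 + 1 + 1 + 2 + 1 = 14)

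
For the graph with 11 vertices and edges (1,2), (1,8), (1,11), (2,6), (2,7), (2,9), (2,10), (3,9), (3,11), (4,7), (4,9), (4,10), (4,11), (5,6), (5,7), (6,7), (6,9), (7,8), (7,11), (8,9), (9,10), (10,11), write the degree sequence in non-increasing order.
[6, 6, 5, 5, 4, 4, 4, 3, 3, 2, 2] (degrees: deg(1)=3, deg(2)=5, deg(3)=2, deg(4)=4, deg(5)=2, deg(6)=4, deg(7)=6, deg(8)=3, deg(9)=6, deg(10)=4, deg(11)=5)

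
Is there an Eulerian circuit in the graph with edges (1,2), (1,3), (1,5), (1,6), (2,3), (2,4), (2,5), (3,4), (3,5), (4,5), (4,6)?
Yes (the graph is connected and all 6 vertices have even degree)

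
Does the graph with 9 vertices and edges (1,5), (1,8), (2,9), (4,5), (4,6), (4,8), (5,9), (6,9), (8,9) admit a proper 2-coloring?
Yes. Partition: {1, 3, 4, 7, 9}, {2, 5, 6, 8}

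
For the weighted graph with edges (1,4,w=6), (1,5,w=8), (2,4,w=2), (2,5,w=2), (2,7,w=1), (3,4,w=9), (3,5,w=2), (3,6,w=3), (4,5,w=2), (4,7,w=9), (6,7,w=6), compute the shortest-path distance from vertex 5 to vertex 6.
5 (path: 5 -> 3 -> 6; weights 2 + 3 = 5)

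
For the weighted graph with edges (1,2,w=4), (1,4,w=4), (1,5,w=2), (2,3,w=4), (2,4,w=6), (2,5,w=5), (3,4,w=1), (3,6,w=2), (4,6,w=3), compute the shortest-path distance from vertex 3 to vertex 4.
1 (path: 3 -> 4; weights 1 = 1)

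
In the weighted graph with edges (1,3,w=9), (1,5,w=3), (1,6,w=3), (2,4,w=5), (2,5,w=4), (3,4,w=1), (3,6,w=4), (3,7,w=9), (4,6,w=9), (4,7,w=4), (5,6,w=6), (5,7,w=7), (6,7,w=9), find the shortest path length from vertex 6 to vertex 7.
9 (path: 6 -> 7; weights 9 = 9)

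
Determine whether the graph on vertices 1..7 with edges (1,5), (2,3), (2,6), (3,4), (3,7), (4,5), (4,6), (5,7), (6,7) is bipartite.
Yes. Partition: {1, 2, 4, 7}, {3, 5, 6}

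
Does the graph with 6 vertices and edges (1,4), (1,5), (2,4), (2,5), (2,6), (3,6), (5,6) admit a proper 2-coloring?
No (odd cycle of length 5: 2 -> 4 -> 1 -> 5 -> 6 -> 2)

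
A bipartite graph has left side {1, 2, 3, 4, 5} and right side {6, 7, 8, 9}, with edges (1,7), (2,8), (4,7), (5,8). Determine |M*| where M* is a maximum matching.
2 (matching: (1,7), (2,8); upper bound min(|L|,|R|) = min(5,4) = 4)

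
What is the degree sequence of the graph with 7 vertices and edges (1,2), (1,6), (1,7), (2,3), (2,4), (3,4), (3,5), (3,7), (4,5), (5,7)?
[4, 3, 3, 3, 3, 3, 1] (degrees: deg(1)=3, deg(2)=3, deg(3)=4, deg(4)=3, deg(5)=3, deg(6)=1, deg(7)=3)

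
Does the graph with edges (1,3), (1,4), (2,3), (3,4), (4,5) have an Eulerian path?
No (4 vertices have odd degree: {2, 3, 4, 5}; Eulerian path requires 0 or 2)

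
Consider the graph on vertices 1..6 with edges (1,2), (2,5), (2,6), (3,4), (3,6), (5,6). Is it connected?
Yes (BFS from 1 visits [1, 2, 5, 6, 3, 4] — all 6 vertices reached)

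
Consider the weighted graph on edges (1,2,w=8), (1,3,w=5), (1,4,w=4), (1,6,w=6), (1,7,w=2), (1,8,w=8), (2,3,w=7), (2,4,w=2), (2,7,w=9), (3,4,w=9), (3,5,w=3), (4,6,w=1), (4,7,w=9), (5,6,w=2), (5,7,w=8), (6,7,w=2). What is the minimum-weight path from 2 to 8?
14 (path: 2 -> 4 -> 1 -> 8; weights 2 + 4 + 8 = 14)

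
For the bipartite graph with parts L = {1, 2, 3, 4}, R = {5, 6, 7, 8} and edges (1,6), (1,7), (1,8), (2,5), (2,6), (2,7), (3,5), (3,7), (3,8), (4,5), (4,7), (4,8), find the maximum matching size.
4 (matching: (1,8), (2,6), (3,7), (4,5); upper bound min(|L|,|R|) = min(4,4) = 4)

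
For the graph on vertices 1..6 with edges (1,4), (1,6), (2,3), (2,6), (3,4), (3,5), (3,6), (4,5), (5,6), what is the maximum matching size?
3 (matching: (1,4), (2,3), (5,6); upper bound floor(n/2) = floor(6/2) = 3)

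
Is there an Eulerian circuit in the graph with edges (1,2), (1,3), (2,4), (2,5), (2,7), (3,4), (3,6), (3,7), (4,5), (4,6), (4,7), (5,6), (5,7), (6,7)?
No (2 vertices have odd degree: {4, 7}; Eulerian circuit requires 0)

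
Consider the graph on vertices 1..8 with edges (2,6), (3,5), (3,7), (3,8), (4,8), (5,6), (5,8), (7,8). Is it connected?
No, it has 2 components: {1}, {2, 3, 4, 5, 6, 7, 8}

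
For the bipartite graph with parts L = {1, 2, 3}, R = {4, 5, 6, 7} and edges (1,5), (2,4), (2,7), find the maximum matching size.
2 (matching: (1,5), (2,7); upper bound min(|L|,|R|) = min(3,4) = 3)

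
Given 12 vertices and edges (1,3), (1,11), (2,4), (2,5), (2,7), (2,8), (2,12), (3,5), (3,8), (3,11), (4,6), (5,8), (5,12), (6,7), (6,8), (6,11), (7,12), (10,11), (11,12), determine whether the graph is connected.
No, it has 2 components: {1, 2, 3, 4, 5, 6, 7, 8, 10, 11, 12}, {9}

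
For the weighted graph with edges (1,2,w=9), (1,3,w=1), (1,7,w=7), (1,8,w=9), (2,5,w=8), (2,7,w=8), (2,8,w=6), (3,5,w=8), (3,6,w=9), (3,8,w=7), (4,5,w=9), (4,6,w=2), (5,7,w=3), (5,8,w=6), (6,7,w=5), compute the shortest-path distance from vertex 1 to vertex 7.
7 (path: 1 -> 7; weights 7 = 7)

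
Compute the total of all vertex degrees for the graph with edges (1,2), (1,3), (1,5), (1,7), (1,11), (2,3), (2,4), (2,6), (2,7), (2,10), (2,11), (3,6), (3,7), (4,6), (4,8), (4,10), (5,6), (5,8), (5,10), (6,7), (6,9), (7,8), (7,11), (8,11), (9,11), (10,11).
52 (handshake: sum of degrees = 2|E| = 2 x 26 = 52)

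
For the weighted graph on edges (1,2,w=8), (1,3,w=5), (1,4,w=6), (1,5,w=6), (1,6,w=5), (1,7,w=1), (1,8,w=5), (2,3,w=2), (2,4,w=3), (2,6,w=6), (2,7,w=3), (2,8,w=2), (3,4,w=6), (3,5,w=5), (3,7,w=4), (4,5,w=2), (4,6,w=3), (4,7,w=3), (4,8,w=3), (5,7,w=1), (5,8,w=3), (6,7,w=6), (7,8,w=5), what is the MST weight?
14 (MST edges: (1,7,w=1), (2,3,w=2), (2,4,w=3), (2,8,w=2), (4,5,w=2), (4,6,w=3), (5,7,w=1); sum of weights 1 + 2 + 3 + 2 + 2 + 3 + 1 = 14)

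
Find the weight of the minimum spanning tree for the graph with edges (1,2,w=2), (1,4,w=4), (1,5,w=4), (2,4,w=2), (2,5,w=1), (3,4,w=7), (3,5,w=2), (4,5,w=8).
7 (MST edges: (1,2,w=2), (2,4,w=2), (2,5,w=1), (3,5,w=2); sum of weights 2 + 2 + 1 + 2 = 7)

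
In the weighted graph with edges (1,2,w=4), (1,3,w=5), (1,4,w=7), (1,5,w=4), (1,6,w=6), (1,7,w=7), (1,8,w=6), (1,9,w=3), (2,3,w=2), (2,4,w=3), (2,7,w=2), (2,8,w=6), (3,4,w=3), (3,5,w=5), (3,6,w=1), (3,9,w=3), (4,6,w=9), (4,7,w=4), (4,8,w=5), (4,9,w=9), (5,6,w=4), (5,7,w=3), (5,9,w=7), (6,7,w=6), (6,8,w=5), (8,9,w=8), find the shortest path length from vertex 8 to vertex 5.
9 (path: 8 -> 6 -> 5; weights 5 + 4 = 9)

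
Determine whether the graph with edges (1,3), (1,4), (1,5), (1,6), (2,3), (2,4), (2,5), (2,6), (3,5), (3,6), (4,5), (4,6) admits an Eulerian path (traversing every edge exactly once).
Yes — and in fact it has an Eulerian circuit (the graph is connected and all 6 vertices have even degree)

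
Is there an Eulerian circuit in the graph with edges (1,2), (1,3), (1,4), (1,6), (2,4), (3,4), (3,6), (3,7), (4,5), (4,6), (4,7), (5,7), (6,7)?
Yes (the graph is connected and all 7 vertices have even degree)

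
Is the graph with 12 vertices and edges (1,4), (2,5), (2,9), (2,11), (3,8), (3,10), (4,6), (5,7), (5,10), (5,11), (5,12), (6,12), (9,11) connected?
Yes (BFS from 1 visits [1, 4, 6, 12, 5, 2, 7, 10, 11, 9, 3, 8] — all 12 vertices reached)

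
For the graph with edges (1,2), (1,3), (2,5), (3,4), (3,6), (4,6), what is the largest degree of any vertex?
3 (attained at vertex 3)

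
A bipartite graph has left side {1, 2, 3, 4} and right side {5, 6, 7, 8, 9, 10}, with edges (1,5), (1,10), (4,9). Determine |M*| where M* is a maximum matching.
2 (matching: (1,10), (4,9); upper bound min(|L|,|R|) = min(4,6) = 4)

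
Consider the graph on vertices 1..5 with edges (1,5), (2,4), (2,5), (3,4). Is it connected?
Yes (BFS from 1 visits [1, 5, 2, 4, 3] — all 5 vertices reached)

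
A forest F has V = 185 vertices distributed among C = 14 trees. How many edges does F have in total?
171 (Each of the 14 component trees on V_i vertices has V_i - 1 edges; summing gives V - C = 185 - 14 = 171)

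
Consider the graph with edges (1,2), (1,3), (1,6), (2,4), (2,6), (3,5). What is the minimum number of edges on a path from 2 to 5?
3 (path: 2 -> 1 -> 3 -> 5, 3 edges)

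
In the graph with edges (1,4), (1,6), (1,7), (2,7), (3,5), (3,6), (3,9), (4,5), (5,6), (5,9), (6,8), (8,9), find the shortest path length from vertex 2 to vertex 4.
3 (path: 2 -> 7 -> 1 -> 4, 3 edges)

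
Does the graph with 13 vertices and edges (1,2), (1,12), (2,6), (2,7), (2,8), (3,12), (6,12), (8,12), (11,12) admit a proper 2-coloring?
Yes. Partition: {1, 3, 4, 5, 6, 7, 8, 9, 10, 11, 13}, {2, 12}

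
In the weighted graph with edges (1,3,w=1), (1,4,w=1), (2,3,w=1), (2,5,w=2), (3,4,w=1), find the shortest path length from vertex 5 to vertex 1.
4 (path: 5 -> 2 -> 3 -> 1; weights 2 + 1 + 1 = 4)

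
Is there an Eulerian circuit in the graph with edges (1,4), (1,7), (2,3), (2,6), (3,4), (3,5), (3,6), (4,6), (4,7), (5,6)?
Yes (the graph is connected and all 7 vertices have even degree)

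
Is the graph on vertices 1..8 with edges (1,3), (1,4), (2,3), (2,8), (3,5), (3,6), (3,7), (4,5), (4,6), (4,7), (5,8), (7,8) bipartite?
Yes. Partition: {1, 2, 5, 6, 7}, {3, 4, 8}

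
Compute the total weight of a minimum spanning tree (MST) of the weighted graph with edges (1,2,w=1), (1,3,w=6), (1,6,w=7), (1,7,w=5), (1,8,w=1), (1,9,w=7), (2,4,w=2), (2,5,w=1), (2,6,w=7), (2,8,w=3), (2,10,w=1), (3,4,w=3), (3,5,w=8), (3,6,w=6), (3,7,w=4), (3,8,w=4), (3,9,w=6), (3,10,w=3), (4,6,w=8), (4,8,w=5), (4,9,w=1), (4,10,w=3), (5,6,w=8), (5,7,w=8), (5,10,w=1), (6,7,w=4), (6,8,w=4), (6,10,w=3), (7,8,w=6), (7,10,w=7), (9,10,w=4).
17 (MST edges: (1,2,w=1), (1,8,w=1), (2,4,w=2), (2,5,w=1), (2,10,w=1), (3,4,w=3), (3,7,w=4), (4,9,w=1), (6,10,w=3); sum of weights 1 + 1 + 2 + 1 + 1 + 3 + 4 + 1 + 3 = 17)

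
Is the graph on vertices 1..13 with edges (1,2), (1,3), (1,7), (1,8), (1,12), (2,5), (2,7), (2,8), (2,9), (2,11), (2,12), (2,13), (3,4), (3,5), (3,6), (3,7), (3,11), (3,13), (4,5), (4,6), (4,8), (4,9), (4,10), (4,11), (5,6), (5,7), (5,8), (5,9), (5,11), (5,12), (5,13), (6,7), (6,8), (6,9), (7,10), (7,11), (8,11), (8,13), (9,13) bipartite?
No (odd cycle of length 3: 8 -> 1 -> 2 -> 8)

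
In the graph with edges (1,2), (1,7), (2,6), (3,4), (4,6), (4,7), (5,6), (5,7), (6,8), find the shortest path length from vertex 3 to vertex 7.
2 (path: 3 -> 4 -> 7, 2 edges)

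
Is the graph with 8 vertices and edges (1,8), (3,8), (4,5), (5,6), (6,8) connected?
No, it has 3 components: {1, 3, 4, 5, 6, 8}, {2}, {7}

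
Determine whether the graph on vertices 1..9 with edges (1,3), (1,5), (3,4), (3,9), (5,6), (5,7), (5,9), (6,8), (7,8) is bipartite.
Yes. Partition: {1, 2, 4, 6, 7, 9}, {3, 5, 8}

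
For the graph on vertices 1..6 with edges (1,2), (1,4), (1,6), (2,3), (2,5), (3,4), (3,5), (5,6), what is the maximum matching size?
3 (matching: (1,6), (2,5), (3,4); upper bound floor(n/2) = floor(6/2) = 3)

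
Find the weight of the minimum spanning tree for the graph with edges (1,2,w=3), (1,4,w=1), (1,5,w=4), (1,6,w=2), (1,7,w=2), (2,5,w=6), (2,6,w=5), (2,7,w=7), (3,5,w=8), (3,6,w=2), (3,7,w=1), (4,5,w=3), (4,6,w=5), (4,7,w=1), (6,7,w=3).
11 (MST edges: (1,2,w=3), (1,4,w=1), (1,6,w=2), (3,7,w=1), (4,5,w=3), (4,7,w=1); sum of weights 3 + 1 + 2 + 1 + 3 + 1 = 11)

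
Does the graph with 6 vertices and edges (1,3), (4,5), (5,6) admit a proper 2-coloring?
Yes. Partition: {1, 2, 4, 6}, {3, 5}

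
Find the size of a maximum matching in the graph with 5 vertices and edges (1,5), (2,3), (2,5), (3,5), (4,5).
2 (matching: (2,3), (4,5); upper bound floor(n/2) = floor(5/2) = 2)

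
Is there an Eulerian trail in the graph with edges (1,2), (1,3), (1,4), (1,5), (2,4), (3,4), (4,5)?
Yes — and in fact it has an Eulerian circuit (the graph is connected and all 5 vertices have even degree)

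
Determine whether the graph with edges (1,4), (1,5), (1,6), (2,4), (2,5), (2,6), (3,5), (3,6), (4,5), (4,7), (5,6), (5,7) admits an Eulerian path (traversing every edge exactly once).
Yes (the graph is connected and exactly 2 vertices have odd degree: {1, 2}; any Eulerian path must start and end at those)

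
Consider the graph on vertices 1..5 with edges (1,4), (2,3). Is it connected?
No, it has 3 components: {1, 4}, {2, 3}, {5}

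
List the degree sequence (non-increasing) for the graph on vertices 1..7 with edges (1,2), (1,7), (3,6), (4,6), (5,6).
[3, 2, 1, 1, 1, 1, 1] (degrees: deg(1)=2, deg(2)=1, deg(3)=1, deg(4)=1, deg(5)=1, deg(6)=3, deg(7)=1)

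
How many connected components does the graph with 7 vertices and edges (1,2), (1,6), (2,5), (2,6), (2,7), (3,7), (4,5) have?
1 (components: {1, 2, 3, 4, 5, 6, 7})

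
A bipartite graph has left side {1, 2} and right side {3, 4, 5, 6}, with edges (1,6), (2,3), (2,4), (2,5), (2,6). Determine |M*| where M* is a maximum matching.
2 (matching: (1,6), (2,5); upper bound min(|L|,|R|) = min(2,4) = 2)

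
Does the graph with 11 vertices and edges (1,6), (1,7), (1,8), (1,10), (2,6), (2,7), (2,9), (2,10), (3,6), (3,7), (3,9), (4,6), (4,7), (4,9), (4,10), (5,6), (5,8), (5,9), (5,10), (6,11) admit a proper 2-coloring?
Yes. Partition: {1, 2, 3, 4, 5, 11}, {6, 7, 8, 9, 10}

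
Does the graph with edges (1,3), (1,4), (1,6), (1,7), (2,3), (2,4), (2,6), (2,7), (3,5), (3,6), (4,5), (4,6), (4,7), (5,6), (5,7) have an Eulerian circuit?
No (2 vertices have odd degree: {4, 6}; Eulerian circuit requires 0)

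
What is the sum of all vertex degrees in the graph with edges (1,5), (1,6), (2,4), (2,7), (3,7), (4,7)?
12 (handshake: sum of degrees = 2|E| = 2 x 6 = 12)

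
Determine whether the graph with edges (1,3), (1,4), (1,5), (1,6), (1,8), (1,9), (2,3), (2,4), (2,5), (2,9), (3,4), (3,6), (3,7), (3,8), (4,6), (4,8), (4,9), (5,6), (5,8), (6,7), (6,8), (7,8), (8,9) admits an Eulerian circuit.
No (2 vertices have odd degree: {7, 8}; Eulerian circuit requires 0)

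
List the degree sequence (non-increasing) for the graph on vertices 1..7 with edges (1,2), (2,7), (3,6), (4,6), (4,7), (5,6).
[3, 2, 2, 2, 1, 1, 1] (degrees: deg(1)=1, deg(2)=2, deg(3)=1, deg(4)=2, deg(5)=1, deg(6)=3, deg(7)=2)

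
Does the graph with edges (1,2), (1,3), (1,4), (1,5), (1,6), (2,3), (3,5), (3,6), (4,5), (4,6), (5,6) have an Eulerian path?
Yes (the graph is connected and exactly 2 vertices have odd degree: {1, 4}; any Eulerian path must start and end at those)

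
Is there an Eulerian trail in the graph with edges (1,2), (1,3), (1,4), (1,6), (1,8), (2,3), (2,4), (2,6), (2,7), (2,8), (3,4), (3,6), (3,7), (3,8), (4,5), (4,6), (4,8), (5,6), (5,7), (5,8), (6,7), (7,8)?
Yes (the graph is connected and exactly 2 vertices have odd degree: {1, 7}; any Eulerian path must start and end at those)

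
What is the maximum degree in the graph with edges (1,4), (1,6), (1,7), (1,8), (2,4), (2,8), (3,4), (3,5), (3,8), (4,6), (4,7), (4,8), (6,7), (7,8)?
6 (attained at vertex 4)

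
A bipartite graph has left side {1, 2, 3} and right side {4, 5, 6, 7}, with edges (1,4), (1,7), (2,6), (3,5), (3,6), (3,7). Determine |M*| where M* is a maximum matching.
3 (matching: (1,7), (2,6), (3,5); upper bound min(|L|,|R|) = min(3,4) = 3)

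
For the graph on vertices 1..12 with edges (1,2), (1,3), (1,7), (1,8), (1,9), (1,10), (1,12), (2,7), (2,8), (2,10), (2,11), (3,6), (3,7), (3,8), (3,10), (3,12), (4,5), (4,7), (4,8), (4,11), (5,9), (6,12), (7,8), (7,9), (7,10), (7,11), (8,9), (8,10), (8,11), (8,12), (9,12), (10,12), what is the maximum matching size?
6 (matching: (1,10), (2,7), (3,6), (4,5), (8,11), (9,12); upper bound floor(n/2) = floor(12/2) = 6)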